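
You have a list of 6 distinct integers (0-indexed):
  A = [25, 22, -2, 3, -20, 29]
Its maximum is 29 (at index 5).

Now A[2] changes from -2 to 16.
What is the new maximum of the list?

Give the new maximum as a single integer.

Answer: 29

Derivation:
Old max = 29 (at index 5)
Change: A[2] -2 -> 16
Changed element was NOT the old max.
  New max = max(old_max, new_val) = max(29, 16) = 29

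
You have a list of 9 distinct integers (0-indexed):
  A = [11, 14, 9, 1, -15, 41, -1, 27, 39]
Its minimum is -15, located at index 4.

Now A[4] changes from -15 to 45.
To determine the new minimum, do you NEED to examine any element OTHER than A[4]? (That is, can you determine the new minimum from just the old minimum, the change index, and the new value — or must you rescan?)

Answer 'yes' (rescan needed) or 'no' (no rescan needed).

Answer: yes

Derivation:
Old min = -15 at index 4
Change at index 4: -15 -> 45
Index 4 WAS the min and new value 45 > old min -15. Must rescan other elements to find the new min.
Needs rescan: yes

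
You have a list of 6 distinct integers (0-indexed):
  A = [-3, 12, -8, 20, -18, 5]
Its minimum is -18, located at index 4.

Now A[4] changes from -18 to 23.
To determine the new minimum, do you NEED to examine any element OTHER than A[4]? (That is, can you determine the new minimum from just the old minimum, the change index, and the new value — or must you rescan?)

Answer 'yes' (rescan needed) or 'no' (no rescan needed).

Answer: yes

Derivation:
Old min = -18 at index 4
Change at index 4: -18 -> 23
Index 4 WAS the min and new value 23 > old min -18. Must rescan other elements to find the new min.
Needs rescan: yes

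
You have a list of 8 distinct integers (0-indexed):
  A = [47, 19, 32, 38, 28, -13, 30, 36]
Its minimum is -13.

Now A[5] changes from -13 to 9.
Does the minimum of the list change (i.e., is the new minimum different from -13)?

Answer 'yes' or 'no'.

Old min = -13
Change: A[5] -13 -> 9
Changed element was the min; new min must be rechecked.
New min = 9; changed? yes

Answer: yes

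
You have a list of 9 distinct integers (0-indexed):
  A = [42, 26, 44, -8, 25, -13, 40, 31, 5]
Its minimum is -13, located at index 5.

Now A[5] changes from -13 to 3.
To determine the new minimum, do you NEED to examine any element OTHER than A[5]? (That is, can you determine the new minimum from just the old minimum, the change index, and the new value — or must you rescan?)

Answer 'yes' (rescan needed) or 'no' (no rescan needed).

Old min = -13 at index 5
Change at index 5: -13 -> 3
Index 5 WAS the min and new value 3 > old min -13. Must rescan other elements to find the new min.
Needs rescan: yes

Answer: yes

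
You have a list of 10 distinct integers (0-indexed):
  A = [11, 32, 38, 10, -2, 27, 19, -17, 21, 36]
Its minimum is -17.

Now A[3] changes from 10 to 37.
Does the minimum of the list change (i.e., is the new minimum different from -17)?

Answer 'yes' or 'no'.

Answer: no

Derivation:
Old min = -17
Change: A[3] 10 -> 37
Changed element was NOT the min; min changes only if 37 < -17.
New min = -17; changed? no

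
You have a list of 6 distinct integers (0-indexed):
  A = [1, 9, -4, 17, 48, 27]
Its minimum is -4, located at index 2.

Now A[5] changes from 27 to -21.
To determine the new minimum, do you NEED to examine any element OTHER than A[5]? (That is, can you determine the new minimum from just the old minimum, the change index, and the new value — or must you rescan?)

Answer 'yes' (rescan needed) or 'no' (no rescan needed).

Old min = -4 at index 2
Change at index 5: 27 -> -21
Index 5 was NOT the min. New min = min(-4, -21). No rescan of other elements needed.
Needs rescan: no

Answer: no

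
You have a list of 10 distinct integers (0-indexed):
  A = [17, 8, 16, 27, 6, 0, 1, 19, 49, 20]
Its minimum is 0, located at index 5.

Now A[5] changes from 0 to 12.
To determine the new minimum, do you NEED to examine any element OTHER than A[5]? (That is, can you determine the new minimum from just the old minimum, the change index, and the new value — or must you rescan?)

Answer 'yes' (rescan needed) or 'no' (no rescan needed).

Old min = 0 at index 5
Change at index 5: 0 -> 12
Index 5 WAS the min and new value 12 > old min 0. Must rescan other elements to find the new min.
Needs rescan: yes

Answer: yes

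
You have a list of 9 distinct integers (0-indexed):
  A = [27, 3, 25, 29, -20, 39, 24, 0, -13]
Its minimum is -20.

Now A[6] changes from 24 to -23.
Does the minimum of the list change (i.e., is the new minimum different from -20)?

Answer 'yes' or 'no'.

Answer: yes

Derivation:
Old min = -20
Change: A[6] 24 -> -23
Changed element was NOT the min; min changes only if -23 < -20.
New min = -23; changed? yes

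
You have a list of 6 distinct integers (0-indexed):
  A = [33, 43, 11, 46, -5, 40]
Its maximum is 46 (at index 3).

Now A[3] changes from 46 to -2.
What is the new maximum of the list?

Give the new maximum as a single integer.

Old max = 46 (at index 3)
Change: A[3] 46 -> -2
Changed element WAS the max -> may need rescan.
  Max of remaining elements: 43
  New max = max(-2, 43) = 43

Answer: 43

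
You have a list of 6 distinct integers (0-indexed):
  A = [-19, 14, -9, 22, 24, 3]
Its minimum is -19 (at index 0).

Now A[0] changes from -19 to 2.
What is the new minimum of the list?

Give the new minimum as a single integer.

Answer: -9

Derivation:
Old min = -19 (at index 0)
Change: A[0] -19 -> 2
Changed element WAS the min. Need to check: is 2 still <= all others?
  Min of remaining elements: -9
  New min = min(2, -9) = -9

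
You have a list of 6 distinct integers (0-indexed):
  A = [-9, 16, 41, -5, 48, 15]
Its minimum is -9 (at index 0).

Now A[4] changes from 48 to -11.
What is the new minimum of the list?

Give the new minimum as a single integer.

Old min = -9 (at index 0)
Change: A[4] 48 -> -11
Changed element was NOT the old min.
  New min = min(old_min, new_val) = min(-9, -11) = -11

Answer: -11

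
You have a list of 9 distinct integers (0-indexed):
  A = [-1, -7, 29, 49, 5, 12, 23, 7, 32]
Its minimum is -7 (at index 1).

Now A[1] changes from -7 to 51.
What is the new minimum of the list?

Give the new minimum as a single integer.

Old min = -7 (at index 1)
Change: A[1] -7 -> 51
Changed element WAS the min. Need to check: is 51 still <= all others?
  Min of remaining elements: -1
  New min = min(51, -1) = -1

Answer: -1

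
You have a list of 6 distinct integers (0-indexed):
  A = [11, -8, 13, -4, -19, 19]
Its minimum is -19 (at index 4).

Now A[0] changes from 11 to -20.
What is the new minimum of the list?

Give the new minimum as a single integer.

Answer: -20

Derivation:
Old min = -19 (at index 4)
Change: A[0] 11 -> -20
Changed element was NOT the old min.
  New min = min(old_min, new_val) = min(-19, -20) = -20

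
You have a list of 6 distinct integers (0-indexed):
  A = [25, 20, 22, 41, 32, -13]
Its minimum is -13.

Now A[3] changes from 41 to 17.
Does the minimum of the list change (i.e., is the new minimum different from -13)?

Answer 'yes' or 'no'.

Answer: no

Derivation:
Old min = -13
Change: A[3] 41 -> 17
Changed element was NOT the min; min changes only if 17 < -13.
New min = -13; changed? no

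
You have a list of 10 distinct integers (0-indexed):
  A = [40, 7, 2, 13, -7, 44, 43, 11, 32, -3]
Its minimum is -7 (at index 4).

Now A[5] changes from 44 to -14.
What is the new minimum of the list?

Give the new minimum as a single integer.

Answer: -14

Derivation:
Old min = -7 (at index 4)
Change: A[5] 44 -> -14
Changed element was NOT the old min.
  New min = min(old_min, new_val) = min(-7, -14) = -14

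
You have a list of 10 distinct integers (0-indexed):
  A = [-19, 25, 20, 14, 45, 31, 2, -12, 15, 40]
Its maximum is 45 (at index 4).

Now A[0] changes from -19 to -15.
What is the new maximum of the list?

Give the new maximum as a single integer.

Answer: 45

Derivation:
Old max = 45 (at index 4)
Change: A[0] -19 -> -15
Changed element was NOT the old max.
  New max = max(old_max, new_val) = max(45, -15) = 45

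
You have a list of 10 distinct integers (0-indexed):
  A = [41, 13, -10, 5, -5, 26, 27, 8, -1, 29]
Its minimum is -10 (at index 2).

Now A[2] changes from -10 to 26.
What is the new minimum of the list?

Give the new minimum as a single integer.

Answer: -5

Derivation:
Old min = -10 (at index 2)
Change: A[2] -10 -> 26
Changed element WAS the min. Need to check: is 26 still <= all others?
  Min of remaining elements: -5
  New min = min(26, -5) = -5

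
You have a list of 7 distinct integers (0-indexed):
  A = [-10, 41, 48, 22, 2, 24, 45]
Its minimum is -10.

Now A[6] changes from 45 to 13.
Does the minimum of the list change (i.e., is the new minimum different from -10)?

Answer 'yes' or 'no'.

Old min = -10
Change: A[6] 45 -> 13
Changed element was NOT the min; min changes only if 13 < -10.
New min = -10; changed? no

Answer: no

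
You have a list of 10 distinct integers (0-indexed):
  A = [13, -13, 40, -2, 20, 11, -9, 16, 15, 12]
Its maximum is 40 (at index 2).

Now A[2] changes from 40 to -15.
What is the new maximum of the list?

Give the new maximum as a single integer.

Answer: 20

Derivation:
Old max = 40 (at index 2)
Change: A[2] 40 -> -15
Changed element WAS the max -> may need rescan.
  Max of remaining elements: 20
  New max = max(-15, 20) = 20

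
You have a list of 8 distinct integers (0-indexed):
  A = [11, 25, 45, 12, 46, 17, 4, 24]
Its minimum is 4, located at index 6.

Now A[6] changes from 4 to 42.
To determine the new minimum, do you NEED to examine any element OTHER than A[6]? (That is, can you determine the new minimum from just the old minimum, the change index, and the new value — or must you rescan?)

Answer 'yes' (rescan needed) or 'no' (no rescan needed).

Old min = 4 at index 6
Change at index 6: 4 -> 42
Index 6 WAS the min and new value 42 > old min 4. Must rescan other elements to find the new min.
Needs rescan: yes

Answer: yes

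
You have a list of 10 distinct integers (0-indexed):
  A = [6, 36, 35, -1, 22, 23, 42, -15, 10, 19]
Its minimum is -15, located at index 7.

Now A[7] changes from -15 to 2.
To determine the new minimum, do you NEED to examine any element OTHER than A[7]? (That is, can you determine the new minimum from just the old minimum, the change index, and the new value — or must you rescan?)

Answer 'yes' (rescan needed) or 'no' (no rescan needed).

Answer: yes

Derivation:
Old min = -15 at index 7
Change at index 7: -15 -> 2
Index 7 WAS the min and new value 2 > old min -15. Must rescan other elements to find the new min.
Needs rescan: yes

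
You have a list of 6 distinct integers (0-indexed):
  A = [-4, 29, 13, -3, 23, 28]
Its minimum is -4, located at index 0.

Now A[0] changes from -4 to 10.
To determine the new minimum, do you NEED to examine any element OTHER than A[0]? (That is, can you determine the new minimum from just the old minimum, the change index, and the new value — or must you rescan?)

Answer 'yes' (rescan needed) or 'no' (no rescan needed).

Answer: yes

Derivation:
Old min = -4 at index 0
Change at index 0: -4 -> 10
Index 0 WAS the min and new value 10 > old min -4. Must rescan other elements to find the new min.
Needs rescan: yes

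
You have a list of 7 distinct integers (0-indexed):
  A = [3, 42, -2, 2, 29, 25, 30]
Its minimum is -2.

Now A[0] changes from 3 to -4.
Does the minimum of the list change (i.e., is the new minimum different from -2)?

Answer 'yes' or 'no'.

Old min = -2
Change: A[0] 3 -> -4
Changed element was NOT the min; min changes only if -4 < -2.
New min = -4; changed? yes

Answer: yes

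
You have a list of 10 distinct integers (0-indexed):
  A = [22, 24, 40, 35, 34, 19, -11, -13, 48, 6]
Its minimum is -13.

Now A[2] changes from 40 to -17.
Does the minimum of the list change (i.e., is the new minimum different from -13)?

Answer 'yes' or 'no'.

Old min = -13
Change: A[2] 40 -> -17
Changed element was NOT the min; min changes only if -17 < -13.
New min = -17; changed? yes

Answer: yes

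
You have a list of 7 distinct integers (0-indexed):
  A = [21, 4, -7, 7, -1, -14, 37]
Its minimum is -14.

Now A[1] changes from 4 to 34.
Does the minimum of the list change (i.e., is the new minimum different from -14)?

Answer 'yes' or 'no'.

Answer: no

Derivation:
Old min = -14
Change: A[1] 4 -> 34
Changed element was NOT the min; min changes only if 34 < -14.
New min = -14; changed? no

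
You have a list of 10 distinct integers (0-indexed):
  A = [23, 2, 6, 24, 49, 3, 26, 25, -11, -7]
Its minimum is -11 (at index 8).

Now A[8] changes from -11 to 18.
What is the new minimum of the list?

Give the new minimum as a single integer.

Answer: -7

Derivation:
Old min = -11 (at index 8)
Change: A[8] -11 -> 18
Changed element WAS the min. Need to check: is 18 still <= all others?
  Min of remaining elements: -7
  New min = min(18, -7) = -7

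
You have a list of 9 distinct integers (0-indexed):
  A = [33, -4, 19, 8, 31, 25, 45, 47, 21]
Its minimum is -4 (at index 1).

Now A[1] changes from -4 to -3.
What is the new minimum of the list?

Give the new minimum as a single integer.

Answer: -3

Derivation:
Old min = -4 (at index 1)
Change: A[1] -4 -> -3
Changed element WAS the min. Need to check: is -3 still <= all others?
  Min of remaining elements: 8
  New min = min(-3, 8) = -3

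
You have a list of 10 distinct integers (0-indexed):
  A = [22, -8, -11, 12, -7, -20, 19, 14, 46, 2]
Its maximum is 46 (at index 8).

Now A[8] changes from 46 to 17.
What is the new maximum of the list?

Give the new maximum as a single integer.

Old max = 46 (at index 8)
Change: A[8] 46 -> 17
Changed element WAS the max -> may need rescan.
  Max of remaining elements: 22
  New max = max(17, 22) = 22

Answer: 22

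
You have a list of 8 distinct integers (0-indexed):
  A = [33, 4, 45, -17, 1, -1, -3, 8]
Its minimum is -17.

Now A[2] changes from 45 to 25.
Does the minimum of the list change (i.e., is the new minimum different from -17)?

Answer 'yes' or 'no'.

Answer: no

Derivation:
Old min = -17
Change: A[2] 45 -> 25
Changed element was NOT the min; min changes only if 25 < -17.
New min = -17; changed? no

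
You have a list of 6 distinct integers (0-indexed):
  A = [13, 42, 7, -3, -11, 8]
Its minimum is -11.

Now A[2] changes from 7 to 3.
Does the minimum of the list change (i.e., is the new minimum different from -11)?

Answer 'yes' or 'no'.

Old min = -11
Change: A[2] 7 -> 3
Changed element was NOT the min; min changes only if 3 < -11.
New min = -11; changed? no

Answer: no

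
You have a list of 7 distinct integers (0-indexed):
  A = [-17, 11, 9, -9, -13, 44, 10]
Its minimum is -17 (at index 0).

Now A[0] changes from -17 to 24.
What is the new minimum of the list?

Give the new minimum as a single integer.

Answer: -13

Derivation:
Old min = -17 (at index 0)
Change: A[0] -17 -> 24
Changed element WAS the min. Need to check: is 24 still <= all others?
  Min of remaining elements: -13
  New min = min(24, -13) = -13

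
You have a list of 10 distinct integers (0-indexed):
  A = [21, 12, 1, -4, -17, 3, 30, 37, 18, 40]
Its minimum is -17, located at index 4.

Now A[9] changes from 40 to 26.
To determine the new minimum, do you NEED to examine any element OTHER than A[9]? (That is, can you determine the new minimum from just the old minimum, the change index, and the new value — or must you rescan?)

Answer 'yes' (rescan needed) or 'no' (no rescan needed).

Answer: no

Derivation:
Old min = -17 at index 4
Change at index 9: 40 -> 26
Index 9 was NOT the min. New min = min(-17, 26). No rescan of other elements needed.
Needs rescan: no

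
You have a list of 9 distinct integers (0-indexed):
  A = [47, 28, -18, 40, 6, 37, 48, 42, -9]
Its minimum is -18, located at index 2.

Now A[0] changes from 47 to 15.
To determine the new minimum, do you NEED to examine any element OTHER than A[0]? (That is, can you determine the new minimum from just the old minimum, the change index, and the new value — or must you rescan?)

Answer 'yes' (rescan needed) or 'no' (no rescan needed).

Answer: no

Derivation:
Old min = -18 at index 2
Change at index 0: 47 -> 15
Index 0 was NOT the min. New min = min(-18, 15). No rescan of other elements needed.
Needs rescan: no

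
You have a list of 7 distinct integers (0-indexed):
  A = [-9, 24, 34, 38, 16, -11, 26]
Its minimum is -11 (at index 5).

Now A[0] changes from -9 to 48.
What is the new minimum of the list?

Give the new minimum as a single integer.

Old min = -11 (at index 5)
Change: A[0] -9 -> 48
Changed element was NOT the old min.
  New min = min(old_min, new_val) = min(-11, 48) = -11

Answer: -11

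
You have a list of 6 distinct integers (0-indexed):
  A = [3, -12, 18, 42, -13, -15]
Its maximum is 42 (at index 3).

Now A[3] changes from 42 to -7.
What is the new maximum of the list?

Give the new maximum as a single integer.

Answer: 18

Derivation:
Old max = 42 (at index 3)
Change: A[3] 42 -> -7
Changed element WAS the max -> may need rescan.
  Max of remaining elements: 18
  New max = max(-7, 18) = 18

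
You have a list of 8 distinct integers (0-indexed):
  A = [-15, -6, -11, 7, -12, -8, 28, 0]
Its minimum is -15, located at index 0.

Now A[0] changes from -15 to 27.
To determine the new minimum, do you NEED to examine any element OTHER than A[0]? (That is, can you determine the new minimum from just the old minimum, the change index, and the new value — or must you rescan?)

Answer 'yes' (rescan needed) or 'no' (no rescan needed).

Answer: yes

Derivation:
Old min = -15 at index 0
Change at index 0: -15 -> 27
Index 0 WAS the min and new value 27 > old min -15. Must rescan other elements to find the new min.
Needs rescan: yes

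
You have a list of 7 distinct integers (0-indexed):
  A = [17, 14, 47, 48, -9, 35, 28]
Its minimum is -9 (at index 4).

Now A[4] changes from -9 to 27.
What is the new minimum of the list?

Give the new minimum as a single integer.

Answer: 14

Derivation:
Old min = -9 (at index 4)
Change: A[4] -9 -> 27
Changed element WAS the min. Need to check: is 27 still <= all others?
  Min of remaining elements: 14
  New min = min(27, 14) = 14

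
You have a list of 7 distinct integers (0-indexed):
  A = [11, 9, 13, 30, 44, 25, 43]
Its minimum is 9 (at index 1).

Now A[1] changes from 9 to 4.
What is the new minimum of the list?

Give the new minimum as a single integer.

Old min = 9 (at index 1)
Change: A[1] 9 -> 4
Changed element WAS the min. Need to check: is 4 still <= all others?
  Min of remaining elements: 11
  New min = min(4, 11) = 4

Answer: 4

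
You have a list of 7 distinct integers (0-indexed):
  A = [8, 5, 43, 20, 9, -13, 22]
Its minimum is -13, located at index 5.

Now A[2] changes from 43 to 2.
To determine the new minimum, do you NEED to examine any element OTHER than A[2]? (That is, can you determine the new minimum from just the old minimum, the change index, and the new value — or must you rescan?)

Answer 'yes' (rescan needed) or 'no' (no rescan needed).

Answer: no

Derivation:
Old min = -13 at index 5
Change at index 2: 43 -> 2
Index 2 was NOT the min. New min = min(-13, 2). No rescan of other elements needed.
Needs rescan: no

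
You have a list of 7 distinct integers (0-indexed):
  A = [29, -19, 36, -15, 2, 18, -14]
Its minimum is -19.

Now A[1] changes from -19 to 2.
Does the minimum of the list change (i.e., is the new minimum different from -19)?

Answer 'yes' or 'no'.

Old min = -19
Change: A[1] -19 -> 2
Changed element was the min; new min must be rechecked.
New min = -15; changed? yes

Answer: yes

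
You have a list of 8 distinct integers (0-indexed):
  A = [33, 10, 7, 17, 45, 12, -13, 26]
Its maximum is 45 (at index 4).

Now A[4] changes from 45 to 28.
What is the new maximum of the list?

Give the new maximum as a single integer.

Old max = 45 (at index 4)
Change: A[4] 45 -> 28
Changed element WAS the max -> may need rescan.
  Max of remaining elements: 33
  New max = max(28, 33) = 33

Answer: 33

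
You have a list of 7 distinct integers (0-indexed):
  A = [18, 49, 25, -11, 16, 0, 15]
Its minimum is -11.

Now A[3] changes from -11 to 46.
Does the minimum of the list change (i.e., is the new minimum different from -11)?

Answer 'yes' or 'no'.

Old min = -11
Change: A[3] -11 -> 46
Changed element was the min; new min must be rechecked.
New min = 0; changed? yes

Answer: yes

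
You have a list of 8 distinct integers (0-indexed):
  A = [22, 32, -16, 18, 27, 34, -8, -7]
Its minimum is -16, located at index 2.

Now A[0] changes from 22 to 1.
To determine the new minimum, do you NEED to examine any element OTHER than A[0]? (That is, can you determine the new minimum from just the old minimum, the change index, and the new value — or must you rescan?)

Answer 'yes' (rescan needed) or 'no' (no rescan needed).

Answer: no

Derivation:
Old min = -16 at index 2
Change at index 0: 22 -> 1
Index 0 was NOT the min. New min = min(-16, 1). No rescan of other elements needed.
Needs rescan: no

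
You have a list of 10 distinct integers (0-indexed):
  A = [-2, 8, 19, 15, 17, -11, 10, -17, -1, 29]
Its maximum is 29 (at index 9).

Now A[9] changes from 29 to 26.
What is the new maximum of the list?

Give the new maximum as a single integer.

Old max = 29 (at index 9)
Change: A[9] 29 -> 26
Changed element WAS the max -> may need rescan.
  Max of remaining elements: 19
  New max = max(26, 19) = 26

Answer: 26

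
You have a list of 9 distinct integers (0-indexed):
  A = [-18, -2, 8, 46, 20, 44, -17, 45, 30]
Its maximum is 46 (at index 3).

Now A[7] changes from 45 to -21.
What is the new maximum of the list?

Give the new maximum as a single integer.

Answer: 46

Derivation:
Old max = 46 (at index 3)
Change: A[7] 45 -> -21
Changed element was NOT the old max.
  New max = max(old_max, new_val) = max(46, -21) = 46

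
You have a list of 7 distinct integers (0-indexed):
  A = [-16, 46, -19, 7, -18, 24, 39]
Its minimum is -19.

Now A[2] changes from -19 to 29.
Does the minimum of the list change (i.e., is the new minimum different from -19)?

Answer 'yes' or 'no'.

Answer: yes

Derivation:
Old min = -19
Change: A[2] -19 -> 29
Changed element was the min; new min must be rechecked.
New min = -18; changed? yes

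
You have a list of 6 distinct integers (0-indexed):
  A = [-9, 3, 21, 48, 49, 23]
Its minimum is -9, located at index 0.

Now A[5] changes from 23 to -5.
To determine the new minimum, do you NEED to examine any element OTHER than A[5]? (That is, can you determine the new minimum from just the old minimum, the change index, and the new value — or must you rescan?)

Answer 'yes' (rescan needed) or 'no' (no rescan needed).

Old min = -9 at index 0
Change at index 5: 23 -> -5
Index 5 was NOT the min. New min = min(-9, -5). No rescan of other elements needed.
Needs rescan: no

Answer: no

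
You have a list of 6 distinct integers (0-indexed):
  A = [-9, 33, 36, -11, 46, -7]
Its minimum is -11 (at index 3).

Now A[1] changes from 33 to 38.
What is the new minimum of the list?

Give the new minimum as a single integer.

Answer: -11

Derivation:
Old min = -11 (at index 3)
Change: A[1] 33 -> 38
Changed element was NOT the old min.
  New min = min(old_min, new_val) = min(-11, 38) = -11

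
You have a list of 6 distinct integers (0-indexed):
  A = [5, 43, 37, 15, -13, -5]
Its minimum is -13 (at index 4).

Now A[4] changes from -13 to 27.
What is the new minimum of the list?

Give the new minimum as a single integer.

Old min = -13 (at index 4)
Change: A[4] -13 -> 27
Changed element WAS the min. Need to check: is 27 still <= all others?
  Min of remaining elements: -5
  New min = min(27, -5) = -5

Answer: -5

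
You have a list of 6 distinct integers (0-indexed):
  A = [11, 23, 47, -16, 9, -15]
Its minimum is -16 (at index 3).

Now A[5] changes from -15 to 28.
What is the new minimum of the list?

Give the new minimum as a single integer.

Old min = -16 (at index 3)
Change: A[5] -15 -> 28
Changed element was NOT the old min.
  New min = min(old_min, new_val) = min(-16, 28) = -16

Answer: -16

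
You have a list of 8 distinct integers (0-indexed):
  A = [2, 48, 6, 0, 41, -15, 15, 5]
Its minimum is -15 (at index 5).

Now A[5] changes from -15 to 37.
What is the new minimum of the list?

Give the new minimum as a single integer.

Answer: 0

Derivation:
Old min = -15 (at index 5)
Change: A[5] -15 -> 37
Changed element WAS the min. Need to check: is 37 still <= all others?
  Min of remaining elements: 0
  New min = min(37, 0) = 0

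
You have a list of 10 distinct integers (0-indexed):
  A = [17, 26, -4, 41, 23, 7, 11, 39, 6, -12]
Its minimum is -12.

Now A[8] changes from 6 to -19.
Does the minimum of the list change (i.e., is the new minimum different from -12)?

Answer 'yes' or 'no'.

Answer: yes

Derivation:
Old min = -12
Change: A[8] 6 -> -19
Changed element was NOT the min; min changes only if -19 < -12.
New min = -19; changed? yes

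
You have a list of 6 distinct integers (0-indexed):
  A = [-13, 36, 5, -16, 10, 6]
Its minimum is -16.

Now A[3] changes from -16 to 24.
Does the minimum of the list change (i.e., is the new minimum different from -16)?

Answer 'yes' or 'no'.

Old min = -16
Change: A[3] -16 -> 24
Changed element was the min; new min must be rechecked.
New min = -13; changed? yes

Answer: yes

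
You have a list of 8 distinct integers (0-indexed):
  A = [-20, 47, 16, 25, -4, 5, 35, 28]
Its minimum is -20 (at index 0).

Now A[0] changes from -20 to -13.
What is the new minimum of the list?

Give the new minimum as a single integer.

Answer: -13

Derivation:
Old min = -20 (at index 0)
Change: A[0] -20 -> -13
Changed element WAS the min. Need to check: is -13 still <= all others?
  Min of remaining elements: -4
  New min = min(-13, -4) = -13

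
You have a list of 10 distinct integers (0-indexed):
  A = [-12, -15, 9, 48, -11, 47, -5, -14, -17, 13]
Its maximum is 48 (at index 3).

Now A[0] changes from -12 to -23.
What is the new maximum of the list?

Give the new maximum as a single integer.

Old max = 48 (at index 3)
Change: A[0] -12 -> -23
Changed element was NOT the old max.
  New max = max(old_max, new_val) = max(48, -23) = 48

Answer: 48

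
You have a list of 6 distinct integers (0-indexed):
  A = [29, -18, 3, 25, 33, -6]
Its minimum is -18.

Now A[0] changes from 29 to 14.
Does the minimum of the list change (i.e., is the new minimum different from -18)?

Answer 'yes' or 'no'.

Old min = -18
Change: A[0] 29 -> 14
Changed element was NOT the min; min changes only if 14 < -18.
New min = -18; changed? no

Answer: no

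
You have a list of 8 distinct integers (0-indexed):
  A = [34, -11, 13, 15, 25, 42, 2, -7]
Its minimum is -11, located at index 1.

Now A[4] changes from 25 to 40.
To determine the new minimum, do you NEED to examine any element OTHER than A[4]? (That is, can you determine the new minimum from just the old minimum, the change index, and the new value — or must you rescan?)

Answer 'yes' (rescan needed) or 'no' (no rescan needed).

Old min = -11 at index 1
Change at index 4: 25 -> 40
Index 4 was NOT the min. New min = min(-11, 40). No rescan of other elements needed.
Needs rescan: no

Answer: no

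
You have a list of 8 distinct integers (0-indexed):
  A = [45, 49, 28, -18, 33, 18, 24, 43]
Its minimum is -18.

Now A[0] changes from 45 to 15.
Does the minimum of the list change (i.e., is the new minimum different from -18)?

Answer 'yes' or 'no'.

Answer: no

Derivation:
Old min = -18
Change: A[0] 45 -> 15
Changed element was NOT the min; min changes only if 15 < -18.
New min = -18; changed? no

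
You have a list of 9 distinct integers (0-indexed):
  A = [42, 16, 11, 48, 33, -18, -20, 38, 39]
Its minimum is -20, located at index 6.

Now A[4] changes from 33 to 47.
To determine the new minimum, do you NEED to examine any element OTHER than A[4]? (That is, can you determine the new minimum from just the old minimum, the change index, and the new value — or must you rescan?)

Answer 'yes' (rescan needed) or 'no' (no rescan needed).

Old min = -20 at index 6
Change at index 4: 33 -> 47
Index 4 was NOT the min. New min = min(-20, 47). No rescan of other elements needed.
Needs rescan: no

Answer: no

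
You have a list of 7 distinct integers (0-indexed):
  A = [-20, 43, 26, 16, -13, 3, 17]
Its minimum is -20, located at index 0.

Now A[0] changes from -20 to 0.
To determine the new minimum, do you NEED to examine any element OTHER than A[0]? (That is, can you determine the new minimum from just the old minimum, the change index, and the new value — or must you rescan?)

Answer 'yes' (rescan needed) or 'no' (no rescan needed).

Old min = -20 at index 0
Change at index 0: -20 -> 0
Index 0 WAS the min and new value 0 > old min -20. Must rescan other elements to find the new min.
Needs rescan: yes

Answer: yes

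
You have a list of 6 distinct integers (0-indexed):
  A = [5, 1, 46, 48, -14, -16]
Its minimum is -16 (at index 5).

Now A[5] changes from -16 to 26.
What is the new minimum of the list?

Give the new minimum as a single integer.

Old min = -16 (at index 5)
Change: A[5] -16 -> 26
Changed element WAS the min. Need to check: is 26 still <= all others?
  Min of remaining elements: -14
  New min = min(26, -14) = -14

Answer: -14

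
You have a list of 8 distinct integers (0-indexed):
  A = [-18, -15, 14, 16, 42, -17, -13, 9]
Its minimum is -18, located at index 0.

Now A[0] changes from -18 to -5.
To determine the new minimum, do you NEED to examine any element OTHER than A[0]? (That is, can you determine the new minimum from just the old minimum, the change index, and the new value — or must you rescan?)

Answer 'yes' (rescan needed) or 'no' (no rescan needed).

Answer: yes

Derivation:
Old min = -18 at index 0
Change at index 0: -18 -> -5
Index 0 WAS the min and new value -5 > old min -18. Must rescan other elements to find the new min.
Needs rescan: yes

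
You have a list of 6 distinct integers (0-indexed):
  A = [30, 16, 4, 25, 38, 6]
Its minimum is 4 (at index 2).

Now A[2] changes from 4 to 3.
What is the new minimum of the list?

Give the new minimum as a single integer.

Old min = 4 (at index 2)
Change: A[2] 4 -> 3
Changed element WAS the min. Need to check: is 3 still <= all others?
  Min of remaining elements: 6
  New min = min(3, 6) = 3

Answer: 3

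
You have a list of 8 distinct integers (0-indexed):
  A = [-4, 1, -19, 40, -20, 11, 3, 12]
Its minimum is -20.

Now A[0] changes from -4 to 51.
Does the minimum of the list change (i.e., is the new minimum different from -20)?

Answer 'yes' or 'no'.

Old min = -20
Change: A[0] -4 -> 51
Changed element was NOT the min; min changes only if 51 < -20.
New min = -20; changed? no

Answer: no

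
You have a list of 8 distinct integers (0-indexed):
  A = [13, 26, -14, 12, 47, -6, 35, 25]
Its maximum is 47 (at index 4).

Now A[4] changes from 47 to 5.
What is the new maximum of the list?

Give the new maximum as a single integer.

Old max = 47 (at index 4)
Change: A[4] 47 -> 5
Changed element WAS the max -> may need rescan.
  Max of remaining elements: 35
  New max = max(5, 35) = 35

Answer: 35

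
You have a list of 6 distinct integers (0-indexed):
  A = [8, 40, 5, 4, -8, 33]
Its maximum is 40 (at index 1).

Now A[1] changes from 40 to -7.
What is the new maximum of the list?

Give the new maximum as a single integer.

Old max = 40 (at index 1)
Change: A[1] 40 -> -7
Changed element WAS the max -> may need rescan.
  Max of remaining elements: 33
  New max = max(-7, 33) = 33

Answer: 33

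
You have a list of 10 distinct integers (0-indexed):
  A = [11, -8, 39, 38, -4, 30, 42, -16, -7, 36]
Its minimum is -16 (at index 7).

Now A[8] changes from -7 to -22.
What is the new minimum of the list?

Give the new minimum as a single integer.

Answer: -22

Derivation:
Old min = -16 (at index 7)
Change: A[8] -7 -> -22
Changed element was NOT the old min.
  New min = min(old_min, new_val) = min(-16, -22) = -22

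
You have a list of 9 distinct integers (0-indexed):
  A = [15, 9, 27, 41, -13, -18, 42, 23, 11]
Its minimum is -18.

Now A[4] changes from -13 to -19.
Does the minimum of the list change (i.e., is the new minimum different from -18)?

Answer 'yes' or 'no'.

Old min = -18
Change: A[4] -13 -> -19
Changed element was NOT the min; min changes only if -19 < -18.
New min = -19; changed? yes

Answer: yes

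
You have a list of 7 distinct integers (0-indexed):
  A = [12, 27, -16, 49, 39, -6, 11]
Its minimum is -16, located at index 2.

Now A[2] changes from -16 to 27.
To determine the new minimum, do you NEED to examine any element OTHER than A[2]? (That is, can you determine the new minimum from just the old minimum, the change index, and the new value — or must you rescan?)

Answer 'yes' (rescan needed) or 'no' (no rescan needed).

Old min = -16 at index 2
Change at index 2: -16 -> 27
Index 2 WAS the min and new value 27 > old min -16. Must rescan other elements to find the new min.
Needs rescan: yes

Answer: yes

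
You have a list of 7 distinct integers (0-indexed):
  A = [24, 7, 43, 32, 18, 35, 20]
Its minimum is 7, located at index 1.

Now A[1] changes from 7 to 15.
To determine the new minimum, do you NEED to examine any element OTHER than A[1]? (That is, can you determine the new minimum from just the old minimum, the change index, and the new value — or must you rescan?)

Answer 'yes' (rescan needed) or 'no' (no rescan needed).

Old min = 7 at index 1
Change at index 1: 7 -> 15
Index 1 WAS the min and new value 15 > old min 7. Must rescan other elements to find the new min.
Needs rescan: yes

Answer: yes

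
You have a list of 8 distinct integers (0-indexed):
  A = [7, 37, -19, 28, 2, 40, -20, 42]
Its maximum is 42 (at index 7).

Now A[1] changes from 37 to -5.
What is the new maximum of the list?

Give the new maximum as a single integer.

Old max = 42 (at index 7)
Change: A[1] 37 -> -5
Changed element was NOT the old max.
  New max = max(old_max, new_val) = max(42, -5) = 42

Answer: 42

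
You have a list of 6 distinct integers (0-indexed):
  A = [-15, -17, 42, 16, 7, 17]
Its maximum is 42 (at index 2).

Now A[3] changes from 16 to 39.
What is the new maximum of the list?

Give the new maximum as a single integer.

Old max = 42 (at index 2)
Change: A[3] 16 -> 39
Changed element was NOT the old max.
  New max = max(old_max, new_val) = max(42, 39) = 42

Answer: 42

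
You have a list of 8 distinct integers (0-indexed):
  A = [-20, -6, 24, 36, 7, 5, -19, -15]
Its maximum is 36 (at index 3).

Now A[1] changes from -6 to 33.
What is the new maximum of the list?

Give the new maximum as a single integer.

Answer: 36

Derivation:
Old max = 36 (at index 3)
Change: A[1] -6 -> 33
Changed element was NOT the old max.
  New max = max(old_max, new_val) = max(36, 33) = 36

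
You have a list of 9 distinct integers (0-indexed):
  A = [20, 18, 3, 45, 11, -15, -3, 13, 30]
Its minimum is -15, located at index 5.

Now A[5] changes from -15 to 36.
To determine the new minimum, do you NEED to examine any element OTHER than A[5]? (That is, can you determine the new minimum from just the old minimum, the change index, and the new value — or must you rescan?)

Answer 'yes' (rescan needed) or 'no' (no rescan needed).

Answer: yes

Derivation:
Old min = -15 at index 5
Change at index 5: -15 -> 36
Index 5 WAS the min and new value 36 > old min -15. Must rescan other elements to find the new min.
Needs rescan: yes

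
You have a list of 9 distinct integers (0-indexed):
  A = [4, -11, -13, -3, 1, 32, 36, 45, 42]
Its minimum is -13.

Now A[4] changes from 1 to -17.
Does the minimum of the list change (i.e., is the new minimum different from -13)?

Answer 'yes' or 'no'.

Old min = -13
Change: A[4] 1 -> -17
Changed element was NOT the min; min changes only if -17 < -13.
New min = -17; changed? yes

Answer: yes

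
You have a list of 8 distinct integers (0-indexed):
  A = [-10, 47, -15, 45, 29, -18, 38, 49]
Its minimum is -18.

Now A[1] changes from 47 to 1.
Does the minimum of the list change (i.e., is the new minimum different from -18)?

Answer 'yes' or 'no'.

Old min = -18
Change: A[1] 47 -> 1
Changed element was NOT the min; min changes only if 1 < -18.
New min = -18; changed? no

Answer: no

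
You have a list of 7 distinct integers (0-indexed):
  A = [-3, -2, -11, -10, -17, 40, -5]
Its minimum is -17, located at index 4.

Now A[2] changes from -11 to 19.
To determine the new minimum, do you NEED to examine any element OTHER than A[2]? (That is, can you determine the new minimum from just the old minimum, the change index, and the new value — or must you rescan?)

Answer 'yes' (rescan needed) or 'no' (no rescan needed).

Answer: no

Derivation:
Old min = -17 at index 4
Change at index 2: -11 -> 19
Index 2 was NOT the min. New min = min(-17, 19). No rescan of other elements needed.
Needs rescan: no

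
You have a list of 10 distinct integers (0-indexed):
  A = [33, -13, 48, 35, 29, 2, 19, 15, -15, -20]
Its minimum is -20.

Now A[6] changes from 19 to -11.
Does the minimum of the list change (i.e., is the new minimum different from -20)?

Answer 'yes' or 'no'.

Answer: no

Derivation:
Old min = -20
Change: A[6] 19 -> -11
Changed element was NOT the min; min changes only if -11 < -20.
New min = -20; changed? no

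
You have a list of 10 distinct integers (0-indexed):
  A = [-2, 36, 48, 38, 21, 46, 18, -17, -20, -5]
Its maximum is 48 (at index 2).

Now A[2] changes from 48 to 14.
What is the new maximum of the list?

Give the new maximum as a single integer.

Old max = 48 (at index 2)
Change: A[2] 48 -> 14
Changed element WAS the max -> may need rescan.
  Max of remaining elements: 46
  New max = max(14, 46) = 46

Answer: 46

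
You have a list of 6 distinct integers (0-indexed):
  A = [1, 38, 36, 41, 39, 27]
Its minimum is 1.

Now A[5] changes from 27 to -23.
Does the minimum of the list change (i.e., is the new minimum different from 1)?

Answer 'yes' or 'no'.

Answer: yes

Derivation:
Old min = 1
Change: A[5] 27 -> -23
Changed element was NOT the min; min changes only if -23 < 1.
New min = -23; changed? yes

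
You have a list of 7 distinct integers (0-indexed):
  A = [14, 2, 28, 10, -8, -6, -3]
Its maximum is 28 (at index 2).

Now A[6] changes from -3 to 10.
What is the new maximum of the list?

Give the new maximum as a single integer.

Old max = 28 (at index 2)
Change: A[6] -3 -> 10
Changed element was NOT the old max.
  New max = max(old_max, new_val) = max(28, 10) = 28

Answer: 28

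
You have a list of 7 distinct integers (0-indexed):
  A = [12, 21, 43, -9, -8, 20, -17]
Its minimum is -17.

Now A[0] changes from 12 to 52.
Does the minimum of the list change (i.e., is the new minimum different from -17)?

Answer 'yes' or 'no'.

Answer: no

Derivation:
Old min = -17
Change: A[0] 12 -> 52
Changed element was NOT the min; min changes only if 52 < -17.
New min = -17; changed? no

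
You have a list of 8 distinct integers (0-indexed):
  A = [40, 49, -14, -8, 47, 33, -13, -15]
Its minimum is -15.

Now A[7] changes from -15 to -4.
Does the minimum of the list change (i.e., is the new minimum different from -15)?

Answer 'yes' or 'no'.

Answer: yes

Derivation:
Old min = -15
Change: A[7] -15 -> -4
Changed element was the min; new min must be rechecked.
New min = -14; changed? yes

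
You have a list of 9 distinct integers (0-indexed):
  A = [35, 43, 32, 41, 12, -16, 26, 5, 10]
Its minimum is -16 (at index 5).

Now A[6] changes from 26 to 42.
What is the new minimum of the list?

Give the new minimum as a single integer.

Answer: -16

Derivation:
Old min = -16 (at index 5)
Change: A[6] 26 -> 42
Changed element was NOT the old min.
  New min = min(old_min, new_val) = min(-16, 42) = -16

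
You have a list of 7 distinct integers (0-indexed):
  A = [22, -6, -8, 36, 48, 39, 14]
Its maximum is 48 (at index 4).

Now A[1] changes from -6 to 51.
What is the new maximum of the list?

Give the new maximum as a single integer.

Old max = 48 (at index 4)
Change: A[1] -6 -> 51
Changed element was NOT the old max.
  New max = max(old_max, new_val) = max(48, 51) = 51

Answer: 51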